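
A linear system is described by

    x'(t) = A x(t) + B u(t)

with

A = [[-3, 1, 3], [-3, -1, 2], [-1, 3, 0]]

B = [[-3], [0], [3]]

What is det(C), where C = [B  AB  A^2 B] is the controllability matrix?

AB = [[18], [15], [3]]
A^2B = [[-30], [-63], [27]]
Controllability matrix C = [B  AB  A^2B] = [[-3, 18, -30], [0, 15, -63], [3, 3, 27]]
Expanding along the first row, det(C) = (-3)·(15·27 - (-63)·3) - 18·(0·27 - (-63)·3) + (-30)·(0·3 - 15·3) = (-3)·594 - 18·189 + (-30)·(-45) = -3834
Since det(C) ≠ 0, rank(C) = 3 and the system is completely controllable.

-3834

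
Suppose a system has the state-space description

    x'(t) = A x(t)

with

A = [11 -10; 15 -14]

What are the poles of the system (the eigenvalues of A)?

-4, 1

det(sI - A) = s^2 - (tr A)s + det A, with tr A = 11 + (-14) = -3 and det A = 11·(-14) - (-10)·15 = -154 - (-150) = -4.
So p(s) = det(sI - A) = s^2 + 3s - 4.
Factor s^2 + 3s - 4: two numbers with sum -3 and product -4 are 1 and -4, so s^2 + 3s - 4 = (s - 1)(s + 4).
Hence p(s) = (s - 1) (s + 4), with roots -4, 1.
At least one eigenvalue has non-negative real part, so the system is not asymptotically stable.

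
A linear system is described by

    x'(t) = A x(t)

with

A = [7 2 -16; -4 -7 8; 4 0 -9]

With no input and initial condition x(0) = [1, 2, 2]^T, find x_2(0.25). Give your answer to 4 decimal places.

det(sI - A) = s^3 - (tr A)s^2 + (M11 + M22 + M33)s - det A, where Mii is the 2×2 principal minor of A obtained by deleting row i and column i.
tr A = 7 + (-7) + (-9) = -9; M11 = (-7)·(-9) - 8·0 = 63 - 0 = 63; M22 = 7·(-9) - (-16)·4 = -63 - (-64) = 1; M33 = 7·(-7) - 2·(-4) = -49 - (-8) = -41; sum of minors = 23.
det A = 7·((-7)·(-9) - 8·0) - 2·((-4)·(-9) - 8·4) + (-16)·((-4)·0 - (-7)·4) = 7·63 - 2·4 + (-16)·28 = -15.
So p(s) = det(sI - A) = s^3 + 9s^2 + 23s + 15.
Rational-root test: any integer root divides 15. Testing small divisors, s = -1 works: p(-1) = -1 + 9 + (-23) + 15 = 0, so (s + 1) is a factor.
Dividing, p(s) = (s + 1)(s^2 + 8s + 15).
Factor s^2 + 8s + 15: two numbers with sum -8 and product 15 are -3 and -5, so s^2 + 8s + 15 = (s + 3)(s + 5).
Hence p(s) = (s + 1) (s + 3) (s + 5), with roots -5, -3, -1.
The eigenvalues -5, -3, -1 are distinct and real, so A is diagonalisable and x(t) = e^{At} x(0) = V diag(e^{λ_i t}) V^{-1} x(0), where the columns of V are the eigenvectors.
λ = -5: A - (-5)I = [[12, 2, -16], [-4, -2, 8], [4, 0, -4]]. v must be orthogonal to every row; (row 1) × (row 2) = [-16, -32, -16], so take v_1 = [1, 2, 1]^T.
λ = -3: A - (-3)I = [[10, 2, -16], [-4, -4, 8], [4, 0, -6]]. v must be orthogonal to every row; (row 1) × (row 2) = [-48, -16, -32], so take v_2 = [3, 1, 2]^T.
λ = -1: A - (-1)I = [[8, 2, -16], [-4, -6, 8], [4, 0, -8]]. v must be orthogonal to every row; (row 1) × (row 2) = [-80, 0, -40], so take v_3 = [2, 0, 1]^T.
V = [v_1 v_2 v_3] = [[1, 3, 2], [2, 1, 0], [1, 2, 1]] has det V = 1, so V^{-1} = adj(V)/det V = [[1, 1, -2], [-2, -1, 4], [3, 1, -5]].
Modal coordinates z(0) = V^{-1} x(0): 1·1 + 1·2 + (-2)·2 = -1; (-2)·1 + (-1)·2 + 4·2 = 4; 3·1 + 1·2 + (-5)·2 = -5; so z(0) = [-1, 4, -5]^T.
x_2(t) = Σ_i (v_i)_2 · z_i(0) · e^{λ_i t} (row 2 of V times the modal terms).
x_2(0.25) = 2·(-1)·e^{-5·0.25} + 1·4·e^{-3·0.25} + 0·(-5)·e^{-1·0.25} = (-2)·0.286505 + 4·0.472367 + 0·0.778801 = 1.3165.

1.3165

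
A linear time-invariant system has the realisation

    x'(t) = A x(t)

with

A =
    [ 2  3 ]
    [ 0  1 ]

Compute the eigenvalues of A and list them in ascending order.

1, 2

det(sI - A) = s^2 - (tr A)s + det A, with tr A = 2 + 1 = 3 and det A = 2·1 - 3·0 = 2 - 0 = 2.
So p(s) = det(sI - A) = s^2 - 3s + 2.
Factor s^2 - 3s + 2: two numbers with sum 3 and product 2 are 2 and 1, so s^2 - 3s + 2 = (s - 2)(s - 1).
Hence p(s) = (s - 2) (s - 1), with roots 1, 2.
At least one eigenvalue has non-negative real part, so the system is not asymptotically stable.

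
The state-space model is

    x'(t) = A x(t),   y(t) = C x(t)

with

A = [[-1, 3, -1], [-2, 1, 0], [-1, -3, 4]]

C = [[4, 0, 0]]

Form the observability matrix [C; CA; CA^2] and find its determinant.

CA = [[-4, 12, -4]]
CA^2 = [[-16, 12, -12]]
Observability matrix O = [C; CA; CA^2] = [[4, 0, 0], [-4, 12, -4], [-16, 12, -12]]
Expanding along the first row, det(O) = 4·(12·(-12) - (-4)·12) - 0·((-4)·(-12) - (-4)·(-16)) + 0·((-4)·12 - 12·(-16)) = 4·(-96) - 0·(-16) + 0·144 = -384
Since det(O) ≠ 0, rank(O) = 3 and the system is completely observable.

-384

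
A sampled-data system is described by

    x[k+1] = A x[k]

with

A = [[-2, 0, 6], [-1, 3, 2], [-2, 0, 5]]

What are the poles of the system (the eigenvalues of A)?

det(zI - A) = z^3 - (tr A)z^2 + (M11 + M22 + M33)z - det A, where Mii is the 2×2 principal minor of A obtained by deleting row i and column i.
tr A = (-2) + 3 + 5 = 6; M11 = 3·5 - 2·0 = 15 - 0 = 15; M22 = (-2)·5 - 6·(-2) = -10 - (-12) = 2; M33 = (-2)·3 - 0·(-1) = -6 - 0 = -6; sum of minors = 11.
det A = (-2)·(3·5 - 2·0) - 0·((-1)·5 - 2·(-2)) + 6·((-1)·0 - 3·(-2)) = (-2)·15 - 0·(-1) + 6·6 = 6.
So p(z) = det(zI - A) = z^3 - 6z^2 + 11z - 6.
Rational-root test: any integer root divides -6. Testing small divisors, z = 1 works: p(1) = 1 + (-6) + 11 + (-6) = 0, so (z - 1) is a factor.
Dividing, p(z) = (z - 1)(z^2 - 5z + 6).
Factor z^2 - 5z + 6: two numbers with sum 5 and product 6 are 3 and 2, so z^2 - 5z + 6 = (z - 3)(z - 2).
Hence p(z) = (z - 3) (z - 2) (z - 1), with roots 1, 2, 3.

1, 2, 3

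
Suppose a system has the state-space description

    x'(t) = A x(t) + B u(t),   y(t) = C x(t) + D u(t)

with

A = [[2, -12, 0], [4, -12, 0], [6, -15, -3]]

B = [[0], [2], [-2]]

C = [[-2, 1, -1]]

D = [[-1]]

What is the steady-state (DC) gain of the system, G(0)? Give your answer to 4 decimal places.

2.6667

G(0) = C(-A)^{-1}B + D = -C A^{-1} B + D.
det A = -72, so A^{-1} = (1/-72)·adj(A) = [[-1/2, 1/2, 0], [-1/6, 1/12, 0], [-1/6, 7/12, -1/3]]
A^{-1} B = [1, 1/6, 11/6]^T
C A^{-1} B = -11/3
G(0) = D - C A^{-1} B = -1 - (-11/3) = 8/3 ≈ 2.6667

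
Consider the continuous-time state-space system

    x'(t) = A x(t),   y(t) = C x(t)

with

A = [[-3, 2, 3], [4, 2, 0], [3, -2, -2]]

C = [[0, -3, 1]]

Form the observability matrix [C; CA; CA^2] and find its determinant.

737

CA = [[-9, -8, -2]]
CA^2 = [[-11, -30, -23]]
Observability matrix O = [C; CA; CA^2] = [[0, -3, 1], [-9, -8, -2], [-11, -30, -23]]
Expanding along the first row, det(O) = 0·((-8)·(-23) - (-2)·(-30)) - (-3)·((-9)·(-23) - (-2)·(-11)) + 1·((-9)·(-30) - (-8)·(-11)) = 0·124 - (-3)·185 + 1·182 = 737
Since det(O) ≠ 0, rank(O) = 3 and the system is completely observable.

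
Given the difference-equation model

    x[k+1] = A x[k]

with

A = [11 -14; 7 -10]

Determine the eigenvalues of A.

-3, 4

det(zI - A) = z^2 - (tr A)z + det A, with tr A = 11 + (-10) = 1 and det A = 11·(-10) - (-14)·7 = -110 - (-98) = -12.
So p(z) = det(zI - A) = z^2 - z - 12.
Factor z^2 - z - 12: two numbers with sum 1 and product -12 are 4 and -3, so z^2 - z - 12 = (z - 4)(z + 3).
Hence p(z) = (z - 4) (z + 3), with roots -3, 4.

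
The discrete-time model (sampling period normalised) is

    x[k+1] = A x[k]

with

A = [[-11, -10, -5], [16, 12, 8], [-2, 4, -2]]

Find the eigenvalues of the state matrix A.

det(zI - A) = z^3 - (tr A)z^2 + (M11 + M22 + M33)z - det A, where Mii is the 2×2 principal minor of A obtained by deleting row i and column i.
tr A = (-11) + 12 + (-2) = -1; M11 = 12·(-2) - 8·4 = -24 - 32 = -56; M22 = (-11)·(-2) - (-5)·(-2) = 22 - 10 = 12; M33 = (-11)·12 - (-10)·16 = -132 - (-160) = 28; sum of minors = -16.
det A = (-11)·(12·(-2) - 8·4) - (-10)·(16·(-2) - 8·(-2)) + (-5)·(16·4 - 12·(-2)) = (-11)·(-56) - (-10)·(-16) + (-5)·88 = 16.
So p(z) = det(zI - A) = z^3 + z^2 - 16z - 16.
Rational-root test: any integer root divides -16. Testing small divisors, z = -1 works: p(-1) = -1 + 1 + 16 + (-16) = 0, so (z + 1) is a factor.
Dividing, p(z) = (z + 1)(z^2 - 16).
Factor z^2 - 16: two numbers with sum 0 and product -16 are 4 and -4, so z^2 - 16 = (z - 4)(z + 4).
Hence p(z) = (z - 4) (z + 1) (z + 4), with roots -4, -1, 4.

-4, -1, 4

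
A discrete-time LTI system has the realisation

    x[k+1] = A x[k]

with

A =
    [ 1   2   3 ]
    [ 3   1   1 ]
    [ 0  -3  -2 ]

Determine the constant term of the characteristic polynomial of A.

Expand det(zI - A) for the 3×3 matrix.
p(z) = z^3 - 6z + 14.
(Check: constant term = det(-A) = (-1)^3 det A = 14; coefficient of z^2 = -tr A = 0.)
The constant term is 14.

14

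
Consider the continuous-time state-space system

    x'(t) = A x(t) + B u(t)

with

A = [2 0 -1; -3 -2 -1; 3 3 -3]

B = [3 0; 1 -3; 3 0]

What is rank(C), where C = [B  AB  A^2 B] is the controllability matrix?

3

AB = [[3, 0], [-14, 6], [3, -9]]
A^2B = [[3, 9], [16, -3], [-42, 45]]
Controllability matrix C = [B  AB  A^2B] = [[3, 0, 3, 0, 3, 9], [1, -3, -14, 6, 16, -3], [3, 0, 3, -9, -42, 45]]
Take the 3×3 submatrix of C formed by columns 1, 2, 4: [[3, 0, 0], [1, -3, 6], [3, 0, -9]]. Its determinant is 3·((-3)·(-9) - 6·0) - 0·(1·(-9) - 6·3) + 0·(1·0 - (-3)·3) = 3·27 - 0·(-27) + 0·9 = 81 ≠ 0.
So rank(C) ≥ 3; since C has 3 rows, rank(C) = 3.
rank(C) = 3 = n, so the pair (A, B) is completely controllable.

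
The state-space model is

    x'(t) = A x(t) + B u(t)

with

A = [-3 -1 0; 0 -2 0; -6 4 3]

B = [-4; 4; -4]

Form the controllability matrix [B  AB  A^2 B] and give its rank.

AB = [[8], [-8], [28]]
A^2B = [[-16], [16], [4]]
Controllability matrix C = [B  AB  A^2B] = [[-4, 8, -16], [4, -8, 16], [-4, 28, 4]]
The rows r1, r2, r3 of C are linearly dependent: r1 + r2 = 0 (check each entry), so rank(C) ≤ 2.
The 2×2 minor from rows 1, 3, columns 1, 2 is (-4)·28 - 8·(-4) = -112 - (-32) = -80 ≠ 0, so rank(C) = 2.
rank(C) = 2 < n = 3, so the pair (A, B) is not completely controllable.

2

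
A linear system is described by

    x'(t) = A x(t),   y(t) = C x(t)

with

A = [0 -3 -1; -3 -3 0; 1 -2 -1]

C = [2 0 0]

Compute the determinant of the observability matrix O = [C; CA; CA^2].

64

CA = [[0, -6, -2]]
CA^2 = [[16, 22, 2]]
Observability matrix O = [C; CA; CA^2] = [[2, 0, 0], [0, -6, -2], [16, 22, 2]]
Expanding along the first row, det(O) = 2·((-6)·2 - (-2)·22) - 0·(0·2 - (-2)·16) + 0·(0·22 - (-6)·16) = 2·32 - 0·32 + 0·96 = 64
Since det(O) ≠ 0, rank(O) = 3 and the system is completely observable.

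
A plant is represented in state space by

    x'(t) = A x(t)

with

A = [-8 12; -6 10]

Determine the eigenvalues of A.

-2, 4

det(sI - A) = s^2 - (tr A)s + det A, with tr A = (-8) + 10 = 2 and det A = (-8)·10 - 12·(-6) = -80 - (-72) = -8.
So p(s) = det(sI - A) = s^2 - 2s - 8.
Factor s^2 - 2s - 8: two numbers with sum 2 and product -8 are 4 and -2, so s^2 - 2s - 8 = (s - 4)(s + 2).
Hence p(s) = (s - 4) (s + 2), with roots -2, 4.
At least one eigenvalue has non-negative real part, so the system is not asymptotically stable.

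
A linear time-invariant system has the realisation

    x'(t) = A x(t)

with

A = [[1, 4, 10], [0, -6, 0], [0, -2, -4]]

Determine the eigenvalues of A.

det(sI - A) = s^3 - (tr A)s^2 + (M11 + M22 + M33)s - det A, where Mii is the 2×2 principal minor of A obtained by deleting row i and column i.
tr A = 1 + (-6) + (-4) = -9; M11 = (-6)·(-4) - 0·(-2) = 24 - 0 = 24; M22 = 1·(-4) - 10·0 = -4 - 0 = -4; M33 = 1·(-6) - 4·0 = -6 - 0 = -6; sum of minors = 14.
det A = 1·((-6)·(-4) - 0·(-2)) - 4·(0·(-4) - 0·0) + 10·(0·(-2) - (-6)·0) = 1·24 - 4·0 + 10·0 = 24.
So p(s) = det(sI - A) = s^3 + 9s^2 + 14s - 24.
Rational-root test: any integer root divides -24. Testing small divisors, s = 1 works: p(1) = 1 + 9 + 14 + (-24) = 0, so (s - 1) is a factor.
Dividing, p(s) = (s - 1)(s^2 + 10s + 24).
Factor s^2 + 10s + 24: two numbers with sum -10 and product 24 are -4 and -6, so s^2 + 10s + 24 = (s + 4)(s + 6).
Hence p(s) = (s - 1) (s + 4) (s + 6), with roots -6, -4, 1.
At least one eigenvalue has non-negative real part, so the system is not asymptotically stable.

-6, -4, 1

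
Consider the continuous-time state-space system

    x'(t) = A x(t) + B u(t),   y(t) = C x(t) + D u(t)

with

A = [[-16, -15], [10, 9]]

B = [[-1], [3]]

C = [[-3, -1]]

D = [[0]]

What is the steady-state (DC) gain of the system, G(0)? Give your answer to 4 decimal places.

11.6667

G(0) = C(-A)^{-1}B + D = -C A^{-1} B + D.
det A = 6, so A^{-1} = (1/6)·adj(A) = [[3/2, 5/2], [-5/3, -8/3]]
A^{-1} B = [6, -19/3]^T
C A^{-1} B = -35/3
G(0) = D - C A^{-1} B = 0 - (-35/3) = 35/3 ≈ 11.6667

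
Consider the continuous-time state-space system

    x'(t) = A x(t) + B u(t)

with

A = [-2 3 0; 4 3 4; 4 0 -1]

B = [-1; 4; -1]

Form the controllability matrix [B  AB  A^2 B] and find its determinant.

AB = [[14], [4], [-3]]
A^2B = [[-16], [56], [59]]
Controllability matrix C = [B  AB  A^2B] = [[-1, 14, -16], [4, 4, 56], [-1, -3, 59]]
Expanding along the first row, det(C) = (-1)·(4·59 - 56·(-3)) - 14·(4·59 - 56·(-1)) + (-16)·(4·(-3) - 4·(-1)) = (-1)·404 - 14·292 + (-16)·(-8) = -4364
Since det(C) ≠ 0, rank(C) = 3 and the system is completely controllable.

-4364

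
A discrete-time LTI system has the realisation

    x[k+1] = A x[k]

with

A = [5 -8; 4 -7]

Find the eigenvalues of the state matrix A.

-3, 1

det(zI - A) = z^2 - (tr A)z + det A, with tr A = 5 + (-7) = -2 and det A = 5·(-7) - (-8)·4 = -35 - (-32) = -3.
So p(z) = det(zI - A) = z^2 + 2z - 3.
Factor z^2 + 2z - 3: two numbers with sum -2 and product -3 are 1 and -3, so z^2 + 2z - 3 = (z - 1)(z + 3).
Hence p(z) = (z - 1) (z + 3), with roots -3, 1.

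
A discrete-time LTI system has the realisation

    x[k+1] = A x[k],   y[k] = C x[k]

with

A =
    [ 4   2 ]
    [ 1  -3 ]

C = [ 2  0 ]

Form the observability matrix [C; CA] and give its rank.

2

CA = [[8, 4]]
Observability matrix O = [C; CA] = [[2, 0], [8, 4]]
det(O) = 2·4 - 0·8 = 8 - 0 = 8 ≠ 0, so rank(O) = 2.
rank(O) = 2 = n, so the pair (A, C) is completely observable.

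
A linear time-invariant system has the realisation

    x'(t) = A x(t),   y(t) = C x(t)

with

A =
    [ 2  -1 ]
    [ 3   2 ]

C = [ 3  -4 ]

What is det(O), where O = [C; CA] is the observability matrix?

-57

CA = [[-6, -11]]
Observability matrix O = [C; CA] = [[3, -4], [-6, -11]]
det(O) = 3·(-11) - (-4)·(-6) = -33 - 24 = -57
Since det(O) ≠ 0, rank(O) = 2 and the system is completely observable.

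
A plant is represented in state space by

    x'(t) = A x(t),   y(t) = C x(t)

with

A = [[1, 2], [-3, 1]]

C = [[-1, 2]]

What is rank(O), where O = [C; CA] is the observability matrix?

CA = [[-7, 0]]
Observability matrix O = [C; CA] = [[-1, 2], [-7, 0]]
det(O) = (-1)·0 - 2·(-7) = 0 - (-14) = 14 ≠ 0, so rank(O) = 2.
rank(O) = 2 = n, so the pair (A, C) is completely observable.

2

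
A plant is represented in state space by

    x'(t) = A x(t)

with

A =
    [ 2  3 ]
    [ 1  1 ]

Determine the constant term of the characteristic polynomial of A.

-1

For a 2×2 matrix, det(sI - A) = s^2 - (tr A)s + det A.
tr A = 3, det A = -1.
So p(s) = s^2 - 3s - 1.
The constant term is -1.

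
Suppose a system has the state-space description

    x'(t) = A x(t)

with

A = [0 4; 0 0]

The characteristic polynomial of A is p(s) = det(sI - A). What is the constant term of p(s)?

For a 2×2 matrix, det(sI - A) = s^2 - (tr A)s + det A.
tr A = 0, det A = 0.
So p(s) = s^2.
The constant term is 0.

0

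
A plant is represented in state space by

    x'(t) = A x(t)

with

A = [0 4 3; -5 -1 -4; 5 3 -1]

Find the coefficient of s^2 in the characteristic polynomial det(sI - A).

Expand det(sI - A) for the 3×3 matrix.
p(s) = s^3 + 2s^2 + 18s + 130.
(Check: constant term = det(-A) = (-1)^3 det A = 130; coefficient of s^2 = -tr A = 2.)
The coefficient of s^2 is 2.

2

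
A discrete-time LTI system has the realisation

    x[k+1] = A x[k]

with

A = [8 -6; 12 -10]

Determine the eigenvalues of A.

det(zI - A) = z^2 - (tr A)z + det A, with tr A = 8 + (-10) = -2 and det A = 8·(-10) - (-6)·12 = -80 - (-72) = -8.
So p(z) = det(zI - A) = z^2 + 2z - 8.
Factor z^2 + 2z - 8: two numbers with sum -2 and product -8 are 2 and -4, so z^2 + 2z - 8 = (z - 2)(z + 4).
Hence p(z) = (z - 2) (z + 4), with roots -4, 2.

-4, 2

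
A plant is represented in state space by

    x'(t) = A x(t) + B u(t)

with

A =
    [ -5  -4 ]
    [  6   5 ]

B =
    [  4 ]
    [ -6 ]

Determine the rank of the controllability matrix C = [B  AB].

1

AB = [[4], [-6]]
Controllability matrix C = [B  AB] = [[4, 4], [-6, -6]]
Every column of C is a scalar multiple of column 1 = [4, -6] (multipliers 1, 1), so the columns span a one-dimensional space.
C ≠ 0, hence rank(C) = 1.
rank(C) = 1 < n = 2, so the pair (A, B) is not completely controllable.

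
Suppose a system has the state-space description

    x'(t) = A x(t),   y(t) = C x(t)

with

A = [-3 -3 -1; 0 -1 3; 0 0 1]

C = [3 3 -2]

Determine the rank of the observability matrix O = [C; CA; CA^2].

3

CA = [[-9, -12, 4]]
CA^2 = [[27, 39, -23]]
Observability matrix O = [C; CA; CA^2] = [[3, 3, -2], [-9, -12, 4], [27, 39, -23]]
det(O) = 3·((-12)·(-23) - 4·39) - 3·((-9)·(-23) - 4·27) + (-2)·((-9)·39 - (-12)·27) = 3·120 - 3·99 + (-2)·(-27) = 117 ≠ 0, so rank(O) = 3.
rank(O) = 3 = n, so the pair (A, C) is completely observable.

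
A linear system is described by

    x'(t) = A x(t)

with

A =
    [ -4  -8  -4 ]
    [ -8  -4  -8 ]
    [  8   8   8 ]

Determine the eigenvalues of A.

-4, 0, 4

det(sI - A) = s^3 - (tr A)s^2 + (M11 + M22 + M33)s - det A, where Mii is the 2×2 principal minor of A obtained by deleting row i and column i.
tr A = (-4) + (-4) + 8 = 0; M11 = (-4)·8 - (-8)·8 = -32 - (-64) = 32; M22 = (-4)·8 - (-4)·8 = -32 - (-32) = 0; M33 = (-4)·(-4) - (-8)·(-8) = 16 - 64 = -48; sum of minors = -16.
det A = (-4)·((-4)·8 - (-8)·8) - (-8)·((-8)·8 - (-8)·8) + (-4)·((-8)·8 - (-4)·8) = (-4)·32 - (-8)·0 + (-4)·(-32) = 0.
So p(s) = det(sI - A) = s^3 - 16s.
The constant term is 0, so p(s) = s(s^2 - 16).
Factor s^2 - 16: two numbers with sum 0 and product -16 are 4 and -4, so s^2 - 16 = (s - 4)(s + 4).
Hence p(s) = s (s - 4) (s + 4), with roots -4, 0, 4.
At least one eigenvalue has non-negative real part, so the system is not asymptotically stable.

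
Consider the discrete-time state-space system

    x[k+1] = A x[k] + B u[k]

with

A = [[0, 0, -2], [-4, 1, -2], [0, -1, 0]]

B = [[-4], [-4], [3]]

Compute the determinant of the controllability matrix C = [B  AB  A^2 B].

AB = [[-6], [6], [4]]
A^2B = [[-8], [22], [-6]]
Controllability matrix C = [B  AB  A^2B] = [[-4, -6, -8], [-4, 6, 22], [3, 4, -6]]
Expanding along the first row, det(C) = (-4)·(6·(-6) - 22·4) - (-6)·((-4)·(-6) - 22·3) + (-8)·((-4)·4 - 6·3) = (-4)·(-124) - (-6)·(-42) + (-8)·(-34) = 516
Since det(C) ≠ 0, rank(C) = 3 and the system is completely controllable.

516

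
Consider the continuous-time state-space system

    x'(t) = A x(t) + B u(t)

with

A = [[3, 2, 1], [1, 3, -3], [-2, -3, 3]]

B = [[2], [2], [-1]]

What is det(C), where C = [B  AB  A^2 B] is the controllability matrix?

AB = [[9], [11], [-13]]
A^2B = [[36], [81], [-90]]
Controllability matrix C = [B  AB  A^2B] = [[2, 9, 36], [2, 11, 81], [-1, -13, -90]]
Expanding along the first row, det(C) = 2·(11·(-90) - 81·(-13)) - 9·(2·(-90) - 81·(-1)) + 36·(2·(-13) - 11·(-1)) = 2·63 - 9·(-99) + 36·(-15) = 477
Since det(C) ≠ 0, rank(C) = 3 and the system is completely controllable.

477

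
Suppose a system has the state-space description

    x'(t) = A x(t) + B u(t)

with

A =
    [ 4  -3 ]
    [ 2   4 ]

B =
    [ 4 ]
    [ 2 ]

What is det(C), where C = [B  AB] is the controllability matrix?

AB = [[10], [16]]
Controllability matrix C = [B  AB] = [[4, 10], [2, 16]]
det(C) = 4·16 - 10·2 = 64 - 20 = 44
Since det(C) ≠ 0, rank(C) = 2 and the system is completely controllable.

44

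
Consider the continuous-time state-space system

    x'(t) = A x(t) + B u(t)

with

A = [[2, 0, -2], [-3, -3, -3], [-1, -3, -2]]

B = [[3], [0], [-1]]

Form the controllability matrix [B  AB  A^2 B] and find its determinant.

AB = [[8], [-6], [-1]]
A^2B = [[18], [-3], [12]]
Controllability matrix C = [B  AB  A^2B] = [[3, 8, 18], [0, -6, -3], [-1, -1, 12]]
Expanding along the first row, det(C) = 3·((-6)·12 - (-3)·(-1)) - 8·(0·12 - (-3)·(-1)) + 18·(0·(-1) - (-6)·(-1)) = 3·(-75) - 8·(-3) + 18·(-6) = -309
Since det(C) ≠ 0, rank(C) = 3 and the system is completely controllable.

-309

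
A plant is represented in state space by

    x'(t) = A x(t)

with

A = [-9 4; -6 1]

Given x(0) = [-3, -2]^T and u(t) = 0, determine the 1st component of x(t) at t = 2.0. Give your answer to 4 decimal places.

det(sI - A) = s^2 - (tr A)s + det A, with tr A = (-9) + 1 = -8 and det A = (-9)·1 - 4·(-6) = -9 - (-24) = 15.
So p(s) = det(sI - A) = s^2 + 8s + 15.
Factor s^2 + 8s + 15: two numbers with sum -8 and product 15 are -3 and -5, so s^2 + 8s + 15 = (s + 3)(s + 5).
Hence p(s) = (s + 3) (s + 5), with roots -5, -3.
The eigenvalues -5, -3 are distinct and real, so A is diagonalisable and x(t) = e^{At} x(0) = V diag(e^{λ_i t}) V^{-1} x(0), where the columns of V are the eigenvectors.
λ = -5: A - (-5)I = [[-4, 4], [-6, 6]]. Row 1 gives (-4)·v1 + 4·v2 = 0, so take v_1 = [1, 1]^T.
λ = -3: A - (-3)I = [[-6, 4], [-6, 4]]. Row 1 gives (-6)·v1 + 4·v2 = 0, so take v_2 = [-2, -3]^T.
V = [v_1 v_2] = [[1, -2], [1, -3]] has det V = -1, so V^{-1} = adj(V)/det V = [[3, -2], [1, -1]].
Modal coordinates z(0) = V^{-1} x(0): 3·(-3) + (-2)·(-2) = -5; 1·(-3) + (-1)·(-2) = -1; so z(0) = [-5, -1]^T.
x_1(t) = Σ_i (v_i)_1 · z_i(0) · e^{λ_i t} (row 1 of V times the modal terms).
x_1(2.0) = 1·(-5)·e^{-5·2.0} + (-2)·(-1)·e^{-3·2.0} = (-5)·0.000045 + 2·0.002479 = 0.0047.

0.0047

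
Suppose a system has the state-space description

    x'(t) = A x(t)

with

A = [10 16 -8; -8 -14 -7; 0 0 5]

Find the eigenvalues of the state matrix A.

-6, 2, 5

det(sI - A) = s^3 - (tr A)s^2 + (M11 + M22 + M33)s - det A, where Mii is the 2×2 principal minor of A obtained by deleting row i and column i.
tr A = 10 + (-14) + 5 = 1; M11 = (-14)·5 - (-7)·0 = -70 - 0 = -70; M22 = 10·5 - (-8)·0 = 50 - 0 = 50; M33 = 10·(-14) - 16·(-8) = -140 - (-128) = -12; sum of minors = -32.
det A = 10·((-14)·5 - (-7)·0) - 16·((-8)·5 - (-7)·0) + (-8)·((-8)·0 - (-14)·0) = 10·(-70) - 16·(-40) + (-8)·0 = -60.
So p(s) = det(sI - A) = s^3 - s^2 - 32s + 60.
Rational-root test: any integer root divides 60. Testing small divisors, s = 2 works: p(2) = 8 + (-4) + (-64) + 60 = 0, so (s - 2) is a factor.
Dividing, p(s) = (s - 2)(s^2 + s - 30).
Factor s^2 + s - 30: two numbers with sum -1 and product -30 are 5 and -6, so s^2 + s - 30 = (s - 5)(s + 6).
Hence p(s) = (s - 5) (s - 2) (s + 6), with roots -6, 2, 5.
At least one eigenvalue has non-negative real part, so the system is not asymptotically stable.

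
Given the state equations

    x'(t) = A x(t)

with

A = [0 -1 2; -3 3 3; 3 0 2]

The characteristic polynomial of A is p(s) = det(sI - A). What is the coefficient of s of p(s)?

-3

Expand det(sI - A) for the 3×3 matrix.
p(s) = s^3 - 5s^2 - 3s + 33.
(Check: constant term = det(-A) = (-1)^3 det A = 33; coefficient of s^2 = -tr A = -5.)
The coefficient of s is -3.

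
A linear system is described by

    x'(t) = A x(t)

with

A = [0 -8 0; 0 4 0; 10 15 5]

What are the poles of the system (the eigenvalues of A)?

0, 4, 5

det(sI - A) = s^3 - (tr A)s^2 + (M11 + M22 + M33)s - det A, where Mii is the 2×2 principal minor of A obtained by deleting row i and column i.
tr A = 0 + 4 + 5 = 9; M11 = 4·5 - 0·15 = 20 - 0 = 20; M22 = 0·5 - 0·10 = 0 - 0 = 0; M33 = 0·4 - (-8)·0 = 0 - 0 = 0; sum of minors = 20.
det A = 0·(4·5 - 0·15) - (-8)·(0·5 - 0·10) + 0·(0·15 - 4·10) = 0·20 - (-8)·0 + 0·(-40) = 0.
So p(s) = det(sI - A) = s^3 - 9s^2 + 20s.
The constant term is 0, so p(s) = s(s^2 - 9s + 20).
Factor s^2 - 9s + 20: two numbers with sum 9 and product 20 are 5 and 4, so s^2 - 9s + 20 = (s - 5)(s - 4).
Hence p(s) = s (s - 5) (s - 4), with roots 0, 4, 5.
At least one eigenvalue has non-negative real part, so the system is not asymptotically stable.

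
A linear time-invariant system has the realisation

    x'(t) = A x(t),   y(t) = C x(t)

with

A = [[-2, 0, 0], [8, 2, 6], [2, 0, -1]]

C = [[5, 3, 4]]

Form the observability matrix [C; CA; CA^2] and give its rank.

2

CA = [[22, 6, 14]]
CA^2 = [[32, 12, 22]]
Observability matrix O = [C; CA; CA^2] = [[5, 3, 4], [22, 6, 14], [32, 12, 22]]
The columns c1, c2, c3 of O are linearly dependent: -c1 - c2 + 2·c3 = 0 (check each entry), so rank(O) ≤ 2.
The 2×2 minor from rows 1, 2, columns 1, 2 is 5·6 - 3·22 = 30 - 66 = -36 ≠ 0, so rank(O) = 2.
rank(O) = 2 < n = 3, so the pair (A, C) is not completely observable.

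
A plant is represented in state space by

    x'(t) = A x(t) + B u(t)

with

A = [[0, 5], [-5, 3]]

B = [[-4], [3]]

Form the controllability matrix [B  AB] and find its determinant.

-161

AB = [[15], [29]]
Controllability matrix C = [B  AB] = [[-4, 15], [3, 29]]
det(C) = (-4)·29 - 15·3 = -116 - 45 = -161
Since det(C) ≠ 0, rank(C) = 2 and the system is completely controllable.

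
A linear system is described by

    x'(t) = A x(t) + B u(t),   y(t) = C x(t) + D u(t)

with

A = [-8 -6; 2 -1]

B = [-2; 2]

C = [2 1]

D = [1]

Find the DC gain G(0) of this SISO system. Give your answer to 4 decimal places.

0.2000

G(0) = C(-A)^{-1}B + D = -C A^{-1} B + D.
det A = 20, so A^{-1} = (1/20)·adj(A) = [[-1/20, 3/10], [-1/10, -2/5]]
A^{-1} B = [7/10, -3/5]^T
C A^{-1} B = 4/5
G(0) = D - C A^{-1} B = 1 - (4/5) = 1/5 ≈ 0.2000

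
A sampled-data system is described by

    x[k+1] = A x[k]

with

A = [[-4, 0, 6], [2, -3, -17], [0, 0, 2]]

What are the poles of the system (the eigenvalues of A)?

det(zI - A) = z^3 - (tr A)z^2 + (M11 + M22 + M33)z - det A, where Mii is the 2×2 principal minor of A obtained by deleting row i and column i.
tr A = (-4) + (-3) + 2 = -5; M11 = (-3)·2 - (-17)·0 = -6 - 0 = -6; M22 = (-4)·2 - 6·0 = -8 - 0 = -8; M33 = (-4)·(-3) - 0·2 = 12 - 0 = 12; sum of minors = -2.
det A = (-4)·((-3)·2 - (-17)·0) - 0·(2·2 - (-17)·0) + 6·(2·0 - (-3)·0) = (-4)·(-6) - 0·4 + 6·0 = 24.
So p(z) = det(zI - A) = z^3 + 5z^2 - 2z - 24.
Rational-root test: any integer root divides -24. Testing small divisors, z = 2 works: p(2) = 8 + 20 + (-4) + (-24) = 0, so (z - 2) is a factor.
Dividing, p(z) = (z - 2)(z^2 + 7z + 12).
Factor z^2 + 7z + 12: two numbers with sum -7 and product 12 are -3 and -4, so z^2 + 7z + 12 = (z + 3)(z + 4).
Hence p(z) = (z - 2) (z + 3) (z + 4), with roots -4, -3, 2.

-4, -3, 2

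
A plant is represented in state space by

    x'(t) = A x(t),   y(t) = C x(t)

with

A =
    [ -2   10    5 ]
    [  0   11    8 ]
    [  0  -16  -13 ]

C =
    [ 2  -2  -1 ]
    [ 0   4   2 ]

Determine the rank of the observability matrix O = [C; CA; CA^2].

CA = [[-4, 14, 7], [0, 12, 6]]
CA^2 = [[8, 2, 1], [0, 36, 18]]
Observability matrix O = [C; CA; CA^2] = [[2, -2, -1], [0, 4, 2], [-4, 14, 7], [0, 12, 6], [8, 2, 1], [0, 36, 18]]
The columns c1, c2, c3 of O are linearly dependent: -c2 + 2·c3 = 0 (check each entry), so rank(O) ≤ 2.
The 2×2 minor from rows 1, 2, columns 1, 2 is 2·4 - (-2)·0 = 8 - 0 = 8 ≠ 0, so rank(O) = 2.
rank(O) = 2 < n = 3, so the pair (A, C) is not completely observable.

2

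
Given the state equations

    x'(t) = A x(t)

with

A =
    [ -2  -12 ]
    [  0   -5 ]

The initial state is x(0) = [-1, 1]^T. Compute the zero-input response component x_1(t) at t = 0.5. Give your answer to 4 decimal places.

-1.5111

det(sI - A) = s^2 - (tr A)s + det A, with tr A = (-2) + (-5) = -7 and det A = (-2)·(-5) - (-12)·0 = 10 - 0 = 10.
So p(s) = det(sI - A) = s^2 + 7s + 10.
Factor s^2 + 7s + 10: two numbers with sum -7 and product 10 are -2 and -5, so s^2 + 7s + 10 = (s + 2)(s + 5).
Hence p(s) = (s + 2) (s + 5), with roots -5, -2.
The eigenvalues -5, -2 are distinct and real, so A is diagonalisable and x(t) = e^{At} x(0) = V diag(e^{λ_i t}) V^{-1} x(0), where the columns of V are the eigenvectors.
λ = -5: A - (-5)I = [[3, -12], [0, 0]]. Row 1 gives 3·v1 + (-12)·v2 = 0, so take v_1 = [4, 1]^T.
λ = -2: A - (-2)I = [[0, -12], [0, -3]]. Row 1 gives 0·v1 + (-12)·v2 = 0, so take v_2 = [1, 0]^T.
V = [v_1 v_2] = [[4, 1], [1, 0]] has det V = -1, so V^{-1} = adj(V)/det V = [[0, 1], [1, -4]].
Modal coordinates z(0) = V^{-1} x(0): 0·(-1) + 1·1 = 1; 1·(-1) + (-4)·1 = -5; so z(0) = [1, -5]^T.
x_1(t) = Σ_i (v_i)_1 · z_i(0) · e^{λ_i t} (row 1 of V times the modal terms).
x_1(0.5) = 4·1·e^{-5·0.5} + 1·(-5)·e^{-2·0.5} = 4·0.082085 + (-5)·0.367879 = -1.5111.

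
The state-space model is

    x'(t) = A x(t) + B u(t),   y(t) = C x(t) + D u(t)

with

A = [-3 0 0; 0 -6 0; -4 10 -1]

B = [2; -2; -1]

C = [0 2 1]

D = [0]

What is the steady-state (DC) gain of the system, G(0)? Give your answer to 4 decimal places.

-7.6667

G(0) = C(-A)^{-1}B + D = -C A^{-1} B + D.
det A = -18, so A^{-1} = (1/-18)·adj(A) = [[-1/3, 0, 0], [0, -1/6, 0], [4/3, -5/3, -1]]
A^{-1} B = [-2/3, 1/3, 7]^T
C A^{-1} B = 23/3
G(0) = D - C A^{-1} B = 0 - (23/3) = -23/3 ≈ -7.6667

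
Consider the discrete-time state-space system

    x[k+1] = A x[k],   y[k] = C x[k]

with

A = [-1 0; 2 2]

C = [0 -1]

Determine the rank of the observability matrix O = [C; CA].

2

CA = [[-2, -2]]
Observability matrix O = [C; CA] = [[0, -1], [-2, -2]]
det(O) = 0·(-2) - (-1)·(-2) = 0 - 2 = -2 ≠ 0, so rank(O) = 2.
rank(O) = 2 = n, so the pair (A, C) is completely observable.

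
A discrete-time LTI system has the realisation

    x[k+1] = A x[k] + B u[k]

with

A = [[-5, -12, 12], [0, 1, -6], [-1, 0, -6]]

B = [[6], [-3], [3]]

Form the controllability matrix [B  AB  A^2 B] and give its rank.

AB = [[42], [-21], [-24]]
A^2B = [[-246], [123], [102]]
Controllability matrix C = [B  AB  A^2B] = [[6, 42, -246], [-3, -21, 123], [3, -24, 102]]
The rows r1, r2, r3 of C are linearly dependent: r1 + 2·r2 = 0 (check each entry), so rank(C) ≤ 2.
The 2×2 minor from rows 1, 3, columns 1, 2 is 6·(-24) - 42·3 = -144 - 126 = -270 ≠ 0, so rank(C) = 2.
rank(C) = 2 < n = 3, so the pair (A, B) is not completely controllable.

2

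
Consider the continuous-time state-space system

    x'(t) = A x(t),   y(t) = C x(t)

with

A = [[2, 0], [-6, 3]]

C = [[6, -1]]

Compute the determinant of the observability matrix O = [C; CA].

CA = [[18, -3]]
Observability matrix O = [C; CA] = [[6, -1], [18, -3]]
det(O) = 6·(-3) - (-1)·18 = -18 - (-18) = 0
Since det(O) = 0, rank(O) < 2 and the system is not completely observable.

0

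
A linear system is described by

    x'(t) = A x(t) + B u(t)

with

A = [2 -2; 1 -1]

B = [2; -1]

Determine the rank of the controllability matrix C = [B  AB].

AB = [[6], [3]]
Controllability matrix C = [B  AB] = [[2, 6], [-1, 3]]
det(C) = 2·3 - 6·(-1) = 6 - (-6) = 12 ≠ 0, so rank(C) = 2.
rank(C) = 2 = n, so the pair (A, B) is completely controllable.

2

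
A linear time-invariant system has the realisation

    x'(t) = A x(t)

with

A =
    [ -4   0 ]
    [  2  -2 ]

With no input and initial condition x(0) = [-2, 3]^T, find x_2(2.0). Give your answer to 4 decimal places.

det(sI - A) = s^2 - (tr A)s + det A, with tr A = (-4) + (-2) = -6 and det A = (-4)·(-2) - 0·2 = 8 - 0 = 8.
So p(s) = det(sI - A) = s^2 + 6s + 8.
Factor s^2 + 6s + 8: two numbers with sum -6 and product 8 are -2 and -4, so s^2 + 6s + 8 = (s + 2)(s + 4).
Hence p(s) = (s + 2) (s + 4), with roots -4, -2.
The eigenvalues -4, -2 are distinct and real, so A is diagonalisable and x(t) = e^{At} x(0) = V diag(e^{λ_i t}) V^{-1} x(0), where the columns of V are the eigenvectors.
λ = -4: A - (-4)I = [[0, 0], [2, 2]]. Row 2 gives 2·v1 + 2·v2 = 0, so take v_1 = [1, -1]^T.
λ = -2: A - (-2)I = [[-2, 0], [2, 0]]. Row 1 gives (-2)·v1 + 0·v2 = 0, so take v_2 = [0, 1]^T.
V = [v_1 v_2] = [[1, 0], [-1, 1]] has det V = 1, so V^{-1} = adj(V)/det V = [[1, 0], [1, 1]].
Modal coordinates z(0) = V^{-1} x(0): 1·(-2) + 0·3 = -2; 1·(-2) + 1·3 = 1; so z(0) = [-2, 1]^T.
x_2(t) = Σ_i (v_i)_2 · z_i(0) · e^{λ_i t} (row 2 of V times the modal terms).
x_2(2.0) = (-1)·(-2)·e^{-4·2.0} + 1·1·e^{-2·2.0} = 2·0.000335 + 1·0.018316 = 0.0190.

0.0190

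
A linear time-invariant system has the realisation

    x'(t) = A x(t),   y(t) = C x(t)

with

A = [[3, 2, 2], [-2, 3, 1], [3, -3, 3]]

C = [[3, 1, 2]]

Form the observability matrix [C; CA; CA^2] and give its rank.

3

CA = [[13, 3, 13]]
CA^2 = [[72, -4, 68]]
Observability matrix O = [C; CA; CA^2] = [[3, 1, 2], [13, 3, 13], [72, -4, 68]]
det(O) = 3·(3·68 - 13·(-4)) - 1·(13·68 - 13·72) + 2·(13·(-4) - 3·72) = 3·256 - 1·(-52) + 2·(-268) = 284 ≠ 0, so rank(O) = 3.
rank(O) = 3 = n, so the pair (A, C) is completely observable.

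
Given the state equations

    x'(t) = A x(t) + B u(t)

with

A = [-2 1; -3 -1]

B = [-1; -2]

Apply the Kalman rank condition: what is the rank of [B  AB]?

2

AB = [[0], [5]]
Controllability matrix C = [B  AB] = [[-1, 0], [-2, 5]]
det(C) = (-1)·5 - 0·(-2) = -5 - 0 = -5 ≠ 0, so rank(C) = 2.
rank(C) = 2 = n, so the pair (A, B) is completely controllable.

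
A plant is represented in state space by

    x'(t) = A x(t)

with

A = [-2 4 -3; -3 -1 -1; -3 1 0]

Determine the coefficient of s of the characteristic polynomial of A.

Expand det(sI - A) for the 3×3 matrix.
p(s) = s^3 + 3s^2 + 6s - 28.
(Check: constant term = det(-A) = (-1)^3 det A = -28; coefficient of s^2 = -tr A = 3.)
The coefficient of s is 6.

6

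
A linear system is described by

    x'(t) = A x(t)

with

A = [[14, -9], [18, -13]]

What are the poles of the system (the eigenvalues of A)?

-4, 5

det(sI - A) = s^2 - (tr A)s + det A, with tr A = 14 + (-13) = 1 and det A = 14·(-13) - (-9)·18 = -182 - (-162) = -20.
So p(s) = det(sI - A) = s^2 - s - 20.
Factor s^2 - s - 20: two numbers with sum 1 and product -20 are 5 and -4, so s^2 - s - 20 = (s - 5)(s + 4).
Hence p(s) = (s - 5) (s + 4), with roots -4, 5.
At least one eigenvalue has non-negative real part, so the system is not asymptotically stable.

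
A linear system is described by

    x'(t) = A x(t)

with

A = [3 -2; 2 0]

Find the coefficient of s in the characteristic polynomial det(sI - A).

For a 2×2 matrix, det(sI - A) = s^2 - (tr A)s + det A.
tr A = 3, det A = 4.
So p(s) = s^2 - 3s + 4.
The coefficient of s is -3.

-3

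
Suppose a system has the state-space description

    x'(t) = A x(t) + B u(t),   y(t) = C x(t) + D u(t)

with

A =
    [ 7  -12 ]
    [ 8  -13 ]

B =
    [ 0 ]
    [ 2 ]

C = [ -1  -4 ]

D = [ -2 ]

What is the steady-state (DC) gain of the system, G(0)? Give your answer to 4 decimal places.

14.0000

G(0) = C(-A)^{-1}B + D = -C A^{-1} B + D.
det A = 5, so A^{-1} = (1/5)·adj(A) = [[-13/5, 12/5], [-8/5, 7/5]]
A^{-1} B = [24/5, 14/5]^T
C A^{-1} B = -16
G(0) = D - C A^{-1} B = -2 - (-16) = 14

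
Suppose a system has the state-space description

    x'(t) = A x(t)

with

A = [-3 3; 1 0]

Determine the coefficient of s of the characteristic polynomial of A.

For a 2×2 matrix, det(sI - A) = s^2 - (tr A)s + det A.
tr A = -3, det A = -3.
So p(s) = s^2 + 3s - 3.
The coefficient of s is 3.

3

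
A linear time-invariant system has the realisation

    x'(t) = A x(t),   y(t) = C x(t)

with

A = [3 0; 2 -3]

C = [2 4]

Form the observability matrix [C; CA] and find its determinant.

-80

CA = [[14, -12]]
Observability matrix O = [C; CA] = [[2, 4], [14, -12]]
det(O) = 2·(-12) - 4·14 = -24 - 56 = -80
Since det(O) ≠ 0, rank(O) = 2 and the system is completely observable.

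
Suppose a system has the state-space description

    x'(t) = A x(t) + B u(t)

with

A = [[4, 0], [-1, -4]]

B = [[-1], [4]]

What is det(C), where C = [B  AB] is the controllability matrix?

31

AB = [[-4], [-15]]
Controllability matrix C = [B  AB] = [[-1, -4], [4, -15]]
det(C) = (-1)·(-15) - (-4)·4 = 15 - (-16) = 31
Since det(C) ≠ 0, rank(C) = 2 and the system is completely controllable.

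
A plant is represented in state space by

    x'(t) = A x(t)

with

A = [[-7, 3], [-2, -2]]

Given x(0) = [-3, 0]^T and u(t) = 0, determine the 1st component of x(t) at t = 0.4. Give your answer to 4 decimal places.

-0.0066

det(sI - A) = s^2 - (tr A)s + det A, with tr A = (-7) + (-2) = -9 and det A = (-7)·(-2) - 3·(-2) = 14 - (-6) = 20.
So p(s) = det(sI - A) = s^2 + 9s + 20.
Factor s^2 + 9s + 20: two numbers with sum -9 and product 20 are -4 and -5, so s^2 + 9s + 20 = (s + 4)(s + 5).
Hence p(s) = (s + 4) (s + 5), with roots -5, -4.
The eigenvalues -5, -4 are distinct and real, so A is diagonalisable and x(t) = e^{At} x(0) = V diag(e^{λ_i t}) V^{-1} x(0), where the columns of V are the eigenvectors.
λ = -5: A - (-5)I = [[-2, 3], [-2, 3]]. Row 1 gives (-2)·v1 + 3·v2 = 0, so take v_1 = [3, 2]^T.
λ = -4: A - (-4)I = [[-3, 3], [-2, 2]]. Row 1 gives (-3)·v1 + 3·v2 = 0, so take v_2 = [1, 1]^T.
V = [v_1 v_2] = [[3, 1], [2, 1]] has det V = 1, so V^{-1} = adj(V)/det V = [[1, -1], [-2, 3]].
Modal coordinates z(0) = V^{-1} x(0): 1·(-3) + (-1)·0 = -3; (-2)·(-3) + 3·0 = 6; so z(0) = [-3, 6]^T.
x_1(t) = Σ_i (v_i)_1 · z_i(0) · e^{λ_i t} (row 1 of V times the modal terms).
x_1(0.4) = 3·(-3)·e^{-5·0.4} + 1·6·e^{-4·0.4} = (-9)·0.135335 + 6·0.201897 = -0.0066.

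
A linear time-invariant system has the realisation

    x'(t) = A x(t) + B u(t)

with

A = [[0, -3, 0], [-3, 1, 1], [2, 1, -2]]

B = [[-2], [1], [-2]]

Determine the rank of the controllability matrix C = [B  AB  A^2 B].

3

AB = [[-3], [5], [1]]
A^2B = [[-15], [15], [-3]]
Controllability matrix C = [B  AB  A^2B] = [[-2, -3, -15], [1, 5, 15], [-2, 1, -3]]
det(C) = (-2)·(5·(-3) - 15·1) - (-3)·(1·(-3) - 15·(-2)) + (-15)·(1·1 - 5·(-2)) = (-2)·(-30) - (-3)·27 + (-15)·11 = -24 ≠ 0, so rank(C) = 3.
rank(C) = 3 = n, so the pair (A, B) is completely controllable.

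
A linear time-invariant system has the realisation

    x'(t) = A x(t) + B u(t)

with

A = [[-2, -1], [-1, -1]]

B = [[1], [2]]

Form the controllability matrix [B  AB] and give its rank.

AB = [[-4], [-3]]
Controllability matrix C = [B  AB] = [[1, -4], [2, -3]]
det(C) = 1·(-3) - (-4)·2 = -3 - (-8) = 5 ≠ 0, so rank(C) = 2.
rank(C) = 2 = n, so the pair (A, B) is completely controllable.

2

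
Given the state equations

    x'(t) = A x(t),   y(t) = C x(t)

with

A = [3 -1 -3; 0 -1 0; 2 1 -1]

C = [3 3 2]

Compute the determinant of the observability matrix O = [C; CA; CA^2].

CA = [[13, -4, -11]]
CA^2 = [[17, -20, -28]]
Observability matrix O = [C; CA; CA^2] = [[3, 3, 2], [13, -4, -11], [17, -20, -28]]
Expanding along the first row, det(O) = 3·((-4)·(-28) - (-11)·(-20)) - 3·(13·(-28) - (-11)·17) + 2·(13·(-20) - (-4)·17) = 3·(-108) - 3·(-177) + 2·(-192) = -177
Since det(O) ≠ 0, rank(O) = 3 and the system is completely observable.

-177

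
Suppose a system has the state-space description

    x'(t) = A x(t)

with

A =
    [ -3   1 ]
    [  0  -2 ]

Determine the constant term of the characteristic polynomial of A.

6

For a 2×2 matrix, det(sI - A) = s^2 - (tr A)s + det A.
tr A = -5, det A = 6.
So p(s) = s^2 + 5s + 6.
The constant term is 6.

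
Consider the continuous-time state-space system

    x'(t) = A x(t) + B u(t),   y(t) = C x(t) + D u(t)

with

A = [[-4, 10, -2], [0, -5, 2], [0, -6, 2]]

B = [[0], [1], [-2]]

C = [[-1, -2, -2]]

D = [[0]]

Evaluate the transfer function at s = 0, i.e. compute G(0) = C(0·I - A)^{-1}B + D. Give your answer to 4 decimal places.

G(0) = C(-A)^{-1}B + D = -C A^{-1} B + D.
det A = -8, so A^{-1} = (1/-8)·adj(A) = [[-1/4, 1, -5/4], [0, 1, -1], [0, 3, -5/2]]
A^{-1} B = [7/2, 3, 8]^T
C A^{-1} B = -51/2
G(0) = D - C A^{-1} B = 0 - (-51/2) = 51/2 ≈ 25.5000

25.5000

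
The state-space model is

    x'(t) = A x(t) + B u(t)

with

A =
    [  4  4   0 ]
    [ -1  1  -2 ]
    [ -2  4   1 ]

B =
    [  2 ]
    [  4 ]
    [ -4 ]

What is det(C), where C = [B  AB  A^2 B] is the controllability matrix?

AB = [[24], [10], [8]]
A^2B = [[136], [-30], [0]]
Controllability matrix C = [B  AB  A^2B] = [[2, 24, 136], [4, 10, -30], [-4, 8, 0]]
Expanding along the first row, det(C) = 2·(10·0 - (-30)·8) - 24·(4·0 - (-30)·(-4)) + 136·(4·8 - 10·(-4)) = 2·240 - 24·(-120) + 136·72 = 13152
Since det(C) ≠ 0, rank(C) = 3 and the system is completely controllable.

13152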